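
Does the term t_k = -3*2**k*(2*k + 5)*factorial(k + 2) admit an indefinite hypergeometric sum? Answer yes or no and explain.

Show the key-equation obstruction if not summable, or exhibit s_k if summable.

The ratio is 2*(k + 3)*(2*k + 7)/(2*k + 5).
Normal form (A,B,C) = (2*k + 6, 1, k + 5/2).
Key eq: (2*k + 6)·f(k+1) = (1)·f(k) + (k + 5/2).
d = 0 from the (1,0,1) case.
Solving with deg f ≤ 0: f(k) = 1/2.
Then R = B(k−1)f/C = 1/(2*k + 5), so s_k = R(k)·t_k = -3*2**k*factorial(k + 2).
Verify: -3*2**k*(2*k + 5)*factorial(k + 2) matches t_k.

Yes. s_k = -3*2**k*factorial(k + 2).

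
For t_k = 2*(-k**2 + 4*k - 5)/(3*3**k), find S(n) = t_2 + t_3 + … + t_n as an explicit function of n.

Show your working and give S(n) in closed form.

t_(k+1)/t_k = (k**2 - 2*k + 2)/(3*(k**2 - 4*k + 5)).
Normal form (A,B,C) = (1/3, 1, k**2 - 4*k + 5).
f must satisfy (1/3)·f(k+1) − (1)·f(k) = k**2 - 4*k + 5.
From deg A=0, deg B=0, deg C=2: d=2.
Coefficient equations give f(k) = -3*(k**2 - 3*k + 4)/2.
R(k) = B(k−1)·f(k)/C(k) = -3*(k**2 - 3*k + 4)/(2*(k**2 - 4*k + 5)); s_k = R·t_k = (k**2 - 3*k + 4)/3**k.
Check: Δs_k = 2*(-k**2 + 4*k - 5)/(3*3**k). ✓
Evaluate: s_(n+1) = 3**(-n - 1)*(n**2 - n + 2); subtract s_(2) = 2/9 ⇒ S(n) = 3**(-n - 2)*(-2*3**n + 3*n**2 - 3*n + 6).

S(n) = 3**(-n - 2)*(-2*3**n + 3*n**2 - 3*n + 6)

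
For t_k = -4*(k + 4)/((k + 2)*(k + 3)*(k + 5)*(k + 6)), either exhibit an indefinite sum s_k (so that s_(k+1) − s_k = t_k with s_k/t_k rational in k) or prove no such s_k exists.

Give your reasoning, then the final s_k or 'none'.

s_k = k*(-k - 7)/(5*(k**2 + 7*k + 10))

Ratio r(k) = (k + 2)*(k + 5)**2/((k + 4)**2*(k + 7)).
Normal form (A,B,C) = (k + 2, k + 7, k**2 + 8*k + 16).
Need (k + 2)·f(k+1) − (k + 6)·f(k) = k**2 + 8*k + 16.
From deg A=1, deg B=1, deg C=2: d=4.
Coefficient equations give f(k) = k*(k + 3)*(k + 4)*(k + 7)/20.
So s_k = (B(k−1)f/C)·t_k = (k*(k + 3)*(k + 6)*(k + 7)/(20*(k + 4)))·t_k = k*(-k - 7)/(5*(k**2 + 7*k + 10)).
s_(k+1) − s_k = 4*(-k - 4)/(k**4 + 16*k**3 + 91*k**2 + 216*k + 180) = t_k.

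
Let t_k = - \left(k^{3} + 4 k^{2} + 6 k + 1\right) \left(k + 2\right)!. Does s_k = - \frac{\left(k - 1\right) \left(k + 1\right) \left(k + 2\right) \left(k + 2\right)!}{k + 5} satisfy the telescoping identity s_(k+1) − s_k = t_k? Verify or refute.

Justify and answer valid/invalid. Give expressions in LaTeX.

s_(k+1) = -k*(k + 2)*(k + 3)*factorial(k + 3)/(k + 6)
s_(k+1) − s_k = -(k + 2)*(k**4 + 10*k**3 + 33*k**2 + 46*k + 6)*factorial(k + 2)/((k + 5)*(k + 6))
(s_(k+1) − s_k) − t_k = 3*(k**4 + 9*k**3 + 25*k**2 + 31*k + 6)*factorial(k + 2)/((k + 5)*(k + 6))

Invalid: residual \frac{3 \left(k^{4} + 9 k^{3} + 25 k^{2} + 31 k + 6\right) \left(k + 2\right)!}{\left(k + 5\right) \left(k + 6\right)} ≠ 0.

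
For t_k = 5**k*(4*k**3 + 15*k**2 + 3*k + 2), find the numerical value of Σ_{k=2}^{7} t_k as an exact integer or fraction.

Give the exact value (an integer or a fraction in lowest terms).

Σ = 191796750

r(k) = 5*(4*k**3 + 27*k**2 + 45*k + 24)/(4*k**3 + 15*k**2 + 3*k + 2) after simplifying.
Gosper form: A/B · C(k+1)/C(k) with A=5, B=1, C=k**3 + 15*k**2/4 + 3*k/4 + 1/2.
Key eq: (5)·f(k+1) = (1)·f(k) + (k**3 + 15*k**2/4 + 3*k/4 + 1/2).
From deg A=0, deg B=0, deg C=3: d=3.
Match coefficients ⇒ f(k) = (k**3 - 3*k + 3)/4.
Certificate R = B(k−1)f/C = (k**3 - 3*k + 3)/(4*k**3 + 15*k**2 + 3*k + 2) gives s_k = 5**k*(k**3 - 3*k + 3).
Verify: 5**k*(-k**3 - 12*k + 5*(k + 1)**3 - 3) matches t_k.
Σ_(k=2)^(7) t_k = s_(8) − s_(2) = 191796875 − (125) = 191796750.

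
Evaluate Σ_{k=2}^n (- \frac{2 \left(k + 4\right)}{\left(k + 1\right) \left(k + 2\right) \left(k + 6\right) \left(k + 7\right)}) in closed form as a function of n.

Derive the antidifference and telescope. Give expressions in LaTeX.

S(n) = \frac{- n^{2} - 9 n + 10}{24 \left(n^{2} + 9 n + 14\right)}

r(k) = (k + 1)*(k + 5)*(k + 6)/((k + 3)*(k + 4)*(k + 8)) after simplifying.
Factor: A=k + 1; B=k + 8; C=k**4 + 16*k**3 + 95*k**2 + 248*k + 240.
Solve (k + 1)·f(k+1) − (k + 7)·f(k) = k**4 + 16*k**3 + 95*k**2 + 248*k + 240.
From deg A=1, deg B=1, deg C=4: d=6.
Coefficient equations give f(k) = k*(k + 2)*(k + 3)*(k + 4)*(k + 5)*(k + 7)/12.
Certificate R = B(k−1)f/C = k*(k + 2)*(k + 7)**2/(12*(k + 4)) gives s_k = k*(-k - 7)/(6*(k**2 + 7*k + 6)).
Δs = 2*(-k - 4)/(k**4 + 16*k**3 + 83*k**2 + 152*k + 84), as required.
s_(n+1) = (-n**2 - 9*n - 8)/(6*(n**2 + 9*n + 14)) and s_(2) = -1/8, so S(n) = (-n**2 - 9*n + 10)/(24*(n**2 + 9*n + 14)).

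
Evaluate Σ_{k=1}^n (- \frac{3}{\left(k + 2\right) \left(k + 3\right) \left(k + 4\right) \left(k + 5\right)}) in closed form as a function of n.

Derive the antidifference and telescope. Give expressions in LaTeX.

Ratio r(k) = (k + 2)/(k + 6).
Gosper form: A/B · C(k+1)/C(k) with A=k + 2, B=k + 6, C=1.
Solve (k + 2)·f(k+1) − (k + 5)·f(k) = 1.
Bound: deg f ≤ 3.
Coefficient equations give f(k) = k*(k**2 + 9*k + 26)/72.
Get s_k = R·t_k = k*(-k**2 - 9*k - 26)/(24*(k + 2)*(k + 3)*(k + 4)) with R(k) = B(k−1)f(k)/C(k) = k*(k + 5)*(k**2 + 9*k + 26)/72.
s_(k+1) − s_k = -3/(k**4 + 14*k**3 + 71*k**2 + 154*k + 120) = t_k.
s_(n+1) = (-n**3 - 12*n**2 - 47*n - 36)/(24*(n**3 + 12*n**2 + 47*n + 60)) and s_(1) = -1/40, so S(n) = n*(-n**2 - 12*n - 47)/(60*(n**3 + 12*n**2 + 47*n + 60)).

S(n) = \frac{n \left(- n^{2} - 12 n - 47\right)}{60 \left(n^{3} + 12 n^{2} + 47 n + 60\right)}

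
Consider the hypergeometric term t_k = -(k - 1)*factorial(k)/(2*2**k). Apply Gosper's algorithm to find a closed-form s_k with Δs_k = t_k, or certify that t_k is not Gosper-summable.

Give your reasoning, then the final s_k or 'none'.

Ratio r(k) = k*(k + 1)/(2*(k - 1)).
So A=k/2 + 1/2 and B=1, with C=k - 1.
Set up (k/2 + 1/2)·f(k+1) − (1)·f(k) − (k - 1) = 0.
Bound: deg f ≤ 0.
Match coefficients ⇒ f(k) = 2.
R(k) = B(k−1)·f(k)/C(k) = 2/(k - 1); s_k = R·t_k = -factorial(k)/2**k.
Δs = -(k - 1)*factorial(k)/(2*2**k), as required.

s_k = -factorial(k)/2**k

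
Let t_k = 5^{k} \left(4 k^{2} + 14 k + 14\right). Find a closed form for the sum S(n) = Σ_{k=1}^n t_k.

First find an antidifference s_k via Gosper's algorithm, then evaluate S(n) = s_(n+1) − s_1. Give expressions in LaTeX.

The ratio is 5*(2*k**2 + 11*k + 16)/(2*k**2 + 7*k + 7).
Gosper form: A/B · C(k+1)/C(k) with A=5, B=1, C=k**2 + 7*k/2 + 7/2.
f must satisfy (5)·f(k+1) − (1)·f(k) = k**2 + 7*k/2 + 7/2.
d = 2 from the (0,0,2) case.
Solving with deg f ≤ 2: f(k) = (k**2 + k + 1)/4.
So s_k = (B(k−1)f/C)·t_k = ((k**2 + k + 1)/(2*(2*k**2 + 7*k + 7)))·t_k = 5**k*(k**2 + k + 1).
Verify: 5**k*(4*k**2 + 14*k + 14) matches t_k.
Evaluate: s_(n+1) = 5**(n + 1)*(n**2 + 3*n + 3); subtract s_(1) = 15 ⇒ S(n) = 5*5**n*n**2 + 15*5**n*n + 15*5**n - 15.

S(n) = 5 \cdot 5^{n} n^{2} + 15 \cdot 5^{n} n + 15 \cdot 5^{n} - 15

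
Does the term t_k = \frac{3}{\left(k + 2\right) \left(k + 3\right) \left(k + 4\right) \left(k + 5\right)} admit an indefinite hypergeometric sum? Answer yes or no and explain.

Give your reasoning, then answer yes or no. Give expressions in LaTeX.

Yes. s_k = \frac{k \left(k^{2} + 9 k + 26\right)}{24 \left(k + 2\right) \left(k + 3\right) \left(k + 4\right)}.

Step 1: r(k) = (k + 2)/(k + 6).
Factor: A=k + 2; B=k + 6; C=1.
Need (k + 2)·f(k+1) − (k + 5)·f(k) = 1.
d = 3 from the (1,1,0) case.
A polynomial solution: f(k) = k*(k**2 + 9*k + 26)/72.
So s_k = (B(k−1)f/C)·t_k = (k*(k + 5)*(k**2 + 9*k + 26)/72)·t_k = k*(k**2 + 9*k + 26)/(24*(k + 2)*(k + 3)*(k + 4)).
Check: Δs_k = 3/(k**4 + 14*k**3 + 71*k**2 + 154*k + 120). ✓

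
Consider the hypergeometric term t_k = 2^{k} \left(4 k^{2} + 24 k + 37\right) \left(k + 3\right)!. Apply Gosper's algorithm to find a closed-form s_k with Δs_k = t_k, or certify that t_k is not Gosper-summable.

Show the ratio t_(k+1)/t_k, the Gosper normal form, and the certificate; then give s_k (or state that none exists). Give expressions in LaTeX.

t_(k+1)/t_k = 2*(4*k**3 + 48*k**2 + 193*k + 260)/(4*k**2 + 24*k + 37).
A = 2*k + 8, B = 1, C = k**2 + 6*k + 37/4.
Key eq: (2*k + 8)·f(k+1) = (1)·f(k) + (k**2 + 6*k + 37/4).
From deg A=1, deg B=0, deg C=2: d=1.
Solving with deg f ≤ 1: f(k) = (2*k + 3)/4.
R(k) = B(k−1)·f(k)/C(k) = (2*k + 3)/(4*k**2 + 24*k + 37); s_k = R·t_k = 2**k*(2*k + 3)*factorial(k + 3).
Check: Δs_k = 2**k*(4*k**2 + 24*k + 37)*factorial(k + 3). ✓

s_k = 2^{k} \left(2 k + 3\right) \left(k + 3\right)!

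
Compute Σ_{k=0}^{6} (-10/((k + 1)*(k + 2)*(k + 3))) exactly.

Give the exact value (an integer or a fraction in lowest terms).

Compute t_(k+1)/t_k: get (k + 1)/(k + 4).
Take A(k)=k + 1, B(k)=k + 4, C(k)=1.
Key eq: (k + 1)·f(k+1) = (k + 3)·f(k) + (1).
From deg A=1, deg B=1, deg C=0: d=2.
Coefficient equations give f(k) = k*(k + 3)/4.
R(k) = B(k−1)·f(k)/C(k) = k*(k + 3)**2/4; s_k = R·t_k = 5*k*(-k - 3)/(2*(k + 1)*(k + 2)).
Verify: -10/(k**3 + 6*k**2 + 11*k + 6) matches t_k.
Telescoping: Σ = s_(7) − s_(0) = -175/72 − (0) = -175/72.

Σ = -175/72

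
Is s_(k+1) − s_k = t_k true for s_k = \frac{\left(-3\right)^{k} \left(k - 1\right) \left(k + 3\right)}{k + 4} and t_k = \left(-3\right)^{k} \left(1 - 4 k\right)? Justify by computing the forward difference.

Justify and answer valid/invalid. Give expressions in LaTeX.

Invalid: residual \frac{\left(-3\right)^{k} \left(4 k^{2} + 16 k - 5\right)}{k^{2} + 9 k + 20} ≠ 0.

s_(k+1) = (-3)**(k + 1)*k*(k + 4)/(k + 5)
s_(k+1) − s_k = (-3)**k*(-4*k**3 - 31*k**2 - 55*k + 15)/(k**2 + 9*k + 20)
(s_(k+1) − s_k) − t_k = (-3)**k*(4*k**2 + 16*k - 5)/(k**2 + 9*k + 20)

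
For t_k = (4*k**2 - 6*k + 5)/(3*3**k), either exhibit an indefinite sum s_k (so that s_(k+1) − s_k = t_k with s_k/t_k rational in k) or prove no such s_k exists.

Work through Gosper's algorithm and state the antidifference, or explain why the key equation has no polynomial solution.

s_k = (-2*k**2 + k - 3)/3**k

The ratio is (4*k**2 + 2*k + 3)/(3*(4*k**2 - 6*k + 5)).
Take A(k)=1/3, B(k)=1, C(k)=k**2 - 3*k/2 + 5/4.
Key eq: (1/3)·f(k+1) = (1)·f(k) + (k**2 - 3*k/2 + 5/4).
Bound: deg f ≤ 2.
Coefficient equations give f(k) = -3*(2*k**2 - k + 3)/4.
Get s_k = R·t_k = (-2*k**2 + k - 3)/3**k with R(k) = B(k−1)f(k)/C(k) = -3*(2*k**2 - k + 3)/(4*k**2 - 6*k + 5).
Δs = (4*k**2 - 6*k + 5)/(3*3**k), as required.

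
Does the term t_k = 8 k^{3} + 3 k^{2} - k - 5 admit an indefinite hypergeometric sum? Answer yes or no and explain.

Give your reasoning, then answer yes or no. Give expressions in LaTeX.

t_(k+1)/t_k = (8*k**3 + 27*k**2 + 29*k + 5)/(8*k**3 + 3*k**2 - k - 5).
A = 1, B = 1, C = k**3 + 3*k**2/8 - k/8 - 5/8.
Solve (1)·f(k+1) − (1)·f(k) = k**3 + 3*k**2/8 - k/8 - 5/8.
d = 4 from the (0,0,3) case.
Match coefficients ⇒ f(k) = k*(k - 2)*(2*k**2 + k + 2)/8.
So s_k = (B(k−1)f/C)·t_k = (k*(k - 2)*(2*k**2 + k + 2)/(8*k**3 + 3*k**2 - k - 5))·t_k = k*(2*k**3 - 3*k**2 - 4).
Verify: 8*k**3 + 3*k**2 - k - 5 matches t_k.

Yes. s_k = k \left(2 k^{3} - 3 k^{2} - 4\right).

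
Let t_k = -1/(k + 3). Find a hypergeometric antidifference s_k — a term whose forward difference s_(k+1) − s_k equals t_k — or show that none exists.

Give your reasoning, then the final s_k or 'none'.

Ratio r(k) = (k + 3)/(k + 4).
Normal form (A,B,C) = (k + 3, k + 4, 1).
Need (k + 3)·f(k+1) − (k + 3)·f(k) = 1.
Bound: deg f ≤ 0.
Generic f = c0 gives residual -1; -1 = 0 cannot hold, so t_k is not Gosper-summable.

no hypergeometric antidifference exists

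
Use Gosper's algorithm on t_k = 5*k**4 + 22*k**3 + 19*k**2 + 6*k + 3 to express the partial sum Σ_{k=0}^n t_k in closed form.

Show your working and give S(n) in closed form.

r(k) = (5*k**4 + 42*k**3 + 115*k**2 + 130*k + 55)/(5*k**4 + 22*k**3 + 19*k**2 + 6*k + 3) after simplifying.
So A=1 and B=1, with C=k**4 + 22*k**3/5 + 19*k**2/5 + 6*k/5 + 3/5.
Set up (1)·f(k+1) − (1)·f(k) − (k**4 + 22*k**3/5 + 19*k**2/5 + 6*k/5 + 3/5) = 0.
Bound: deg f ≤ 5.
Solving with deg f ≤ 5: f(k) = k*(k**4 + 3*k**3 - 3*k**2 - k + 3)/5.
So s_k = (B(k−1)f/C)·t_k = (k*(k**4 + 3*k**3 - 3*k**2 - k + 3)/(5*k**4 + 22*k**3 + 19*k**2 + 6*k + 3))·t_k = k*(k**4 + 3*k**3 - 3*k**2 - k + 3).
Verify: 5*k**4 + 22*k**3 + 19*k**2 + 6*k + 3 matches t_k.
Telescope: S(n) = s_(n+1) − s_(0) = n**5 + 8*n**4 + 19*n**3 + 18*n**2 + 9*n + 3 − (0) = n**5 + 8*n**4 + 19*n**3 + 18*n**2 + 9*n + 3.

S(n) = n**5 + 8*n**4 + 19*n**3 + 18*n**2 + 9*n + 3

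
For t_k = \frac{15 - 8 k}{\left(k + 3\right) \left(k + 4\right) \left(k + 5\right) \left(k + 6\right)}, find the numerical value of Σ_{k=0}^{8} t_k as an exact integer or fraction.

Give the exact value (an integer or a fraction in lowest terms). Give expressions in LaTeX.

Σ = 17/520

Step 1: r(k) = (k + 3)*(8*k - 7)/((k + 7)*(8*k - 15)).
A = k + 3, B = k + 7, C = k - 15/8.
Solve (k + 3)·f(k+1) − (k + 6)·f(k) = k - 15/8.
d = 3 from the (1,1,1) case.
Solving with deg f ≤ 3: f(k) = -k*(k**2 + 12*k + 287)/480.
Then R = B(k−1)f/C = -k*(k + 6)*(k**2 + 12*k + 287)/(60*(8*k - 15)), so s_k = R(k)·t_k = k*(k**2 + 12*k + 287)/(60*(k + 3)*(k + 4)*(k + 5)).
Verify: (15 - 8*k)/(k**4 + 18*k**3 + 119*k**2 + 342*k + 360) matches t_k.
Evaluate s at k=9 and k=0: 17/520 and 0; difference 17/520.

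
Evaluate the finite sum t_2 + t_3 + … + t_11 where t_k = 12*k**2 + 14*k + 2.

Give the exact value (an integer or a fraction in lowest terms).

Compute t_(k+1)/t_k: get (6*k**2 + 19*k + 14)/(6*k**2 + 7*k + 1).
Normal form (A,B,C) = (1, 1, k**2 + 7*k/6 + 1/6).
f must satisfy (1)·f(k+1) − (1)·f(k) = k**2 + 7*k/6 + 1/6.
d = 3 from the (0,0,2) case.
Solve for f: f(k) = k*(k + 1)*(4*k - 3)/12 (degree 3 ≤ 3).
Certificate R = B(k−1)f/C = k*(4*k - 3)/(2*(6*k + 1)) gives s_k = k*(4*k**2 + k - 3).
s_(k+1) − s_k = 12*k**2 + 14*k + 2 = t_k.
Σ_(k=2)^(11) t_k = s_(12) − s_(2) = 7020 − (30) = 6990.

Σ = 6990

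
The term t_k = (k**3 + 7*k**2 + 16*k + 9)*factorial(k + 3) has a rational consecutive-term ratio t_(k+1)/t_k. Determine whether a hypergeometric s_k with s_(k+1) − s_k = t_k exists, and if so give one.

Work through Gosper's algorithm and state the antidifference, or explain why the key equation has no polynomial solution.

s_k = (k**2 + 2*k - 1)*factorial(k + 3)

t_(k+1)/t_k = (k**4 + 14*k**3 + 73*k**2 + 165*k + 132)/(k**3 + 7*k**2 + 16*k + 9).
Factor: A=k + 4; B=1; C=k**3 + 7*k**2 + 16*k + 9.
Set up (k + 4)·f(k+1) − (1)·f(k) − (k**3 + 7*k**2 + 16*k + 9) = 0.
Bound: deg f ≤ 2.
Match coefficients ⇒ f(k) = k**2 + 2*k - 1.
R(k) = B(k−1)·f(k)/C(k) = (k**2 + 2*k - 1)/(k**3 + 7*k**2 + 16*k + 9); s_k = R·t_k = (k**2 + 2*k - 1)*factorial(k + 3).
Δs = (k**3 + 7*k**2 + 16*k + 9)*factorial(k + 3), as required.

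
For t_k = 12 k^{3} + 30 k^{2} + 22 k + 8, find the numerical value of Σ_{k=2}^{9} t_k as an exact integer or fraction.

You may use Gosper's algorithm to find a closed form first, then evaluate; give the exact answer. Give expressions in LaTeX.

The ratio is (6*k**3 + 33*k**2 + 59*k + 36)/(6*k**3 + 15*k**2 + 11*k + 4).
Take A(k)=1, B(k)=1, C(k)=k**3 + 5*k**2/2 + 11*k/6 + 2/3.
Need (1)·f(k+1) − (1)·f(k) = k**3 + 5*k**2/2 + 11*k/6 + 2/3.
Bound: deg f ≤ 4.
Match coefficients ⇒ f(k) = k*(3*k**3 + 4*k**2 - k + 2)/12.
Get s_k = R·t_k = k*(3*k**3 + 4*k**2 - k + 2) with R(k) = B(k−1)f(k)/C(k) = k*(3*k**3 + 4*k**2 - k + 2)/(2*(6*k**3 + 15*k**2 + 11*k + 4)).
Δs = 12*k**3 + 30*k**2 + 22*k + 8, as required.
Sum = s_(10) − s_(2); s_(10) = 33920, s_(2) = 80 ⇒ 33840.

Σ = 33840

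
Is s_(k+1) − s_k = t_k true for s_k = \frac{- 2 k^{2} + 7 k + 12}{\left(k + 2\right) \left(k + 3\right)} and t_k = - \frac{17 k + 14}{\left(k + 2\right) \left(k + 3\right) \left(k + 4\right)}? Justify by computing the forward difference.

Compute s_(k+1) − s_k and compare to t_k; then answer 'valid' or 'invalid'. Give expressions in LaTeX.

s_(k+1) = (7*k - 2*(k + 1)**2 + 19)/((k + 3)*(k + 4))
s_(k+1) − s_k = (-17*k - 14)/(k**3 + 9*k**2 + 26*k + 24)
(s_(k+1) − s_k) − t_k = 0

valid (s_(k+1) − s_k reduces to t_k)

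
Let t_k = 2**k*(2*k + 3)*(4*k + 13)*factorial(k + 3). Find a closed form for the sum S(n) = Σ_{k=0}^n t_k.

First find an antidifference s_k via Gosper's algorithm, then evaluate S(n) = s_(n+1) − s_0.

S(n) = 8*2**n*n*factorial(n + 4) + 10*2**n*factorial(n + 4) - 6

Step 1: r(k) = 2*(k + 4)*(2*k + 5)*(4*k + 17)/((2*k + 3)*(4*k + 13)).
A = 2*k + 8, B = 1, C = k**2 + 19*k/4 + 39/8.
Need (2*k + 8)·f(k+1) − (1)·f(k) = k**2 + 19*k/4 + 39/8.
From deg A=1, deg B=0, deg C=2: d=1.
Match coefficients ⇒ f(k) = (4*k + 1)/8.
R(k) = B(k−1)·f(k)/C(k) = (4*k + 1)/((2*k + 3)*(4*k + 13)); s_k = R·t_k = 2**k*(4*k + 1)*factorial(k + 3).
Δs = 2**k*(2*k + 3)*(4*k + 13)*factorial(k + 3), as required.
s_(n+1) = 2**(n + 1)*(4*n + 5)*factorial(n + 4) and s_(0) = 6, so S(n) = 8*2**n*n*factorial(n + 4) + 10*2**n*factorial(n + 4) - 6.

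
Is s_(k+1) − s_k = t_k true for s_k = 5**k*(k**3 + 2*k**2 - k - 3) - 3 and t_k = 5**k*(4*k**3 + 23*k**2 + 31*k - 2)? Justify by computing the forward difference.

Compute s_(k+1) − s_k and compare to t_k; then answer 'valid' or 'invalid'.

Valid — Δs_k = t_k.

s_(k+1) = 5**(k + 1)*(-k + (k + 1)**3 + 2*(k + 1)**2 - 4) - 3
s_(k+1) − s_k = 5**k*(4*k**3 + 23*k**2 + 31*k - 2)
(s_(k+1) − s_k) − t_k = 0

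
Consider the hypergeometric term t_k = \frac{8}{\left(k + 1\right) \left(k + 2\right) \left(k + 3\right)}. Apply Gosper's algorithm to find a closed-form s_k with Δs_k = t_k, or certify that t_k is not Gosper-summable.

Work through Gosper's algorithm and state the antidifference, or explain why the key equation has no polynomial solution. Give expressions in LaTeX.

s_k = \frac{2 k \left(k + 3\right)}{\left(k + 1\right) \left(k + 2\right)}

r(k) = (k + 1)/(k + 4) after simplifying.
So A=k + 1 and B=k + 4, with C=1.
f must satisfy (k + 1)·f(k+1) − (k + 3)·f(k) = 1.
deg f ≤ 2 (via 1,1,0).
Solving with deg f ≤ 2: f(k) = k*(k + 3)/4.
Get s_k = R·t_k = 2*k*(k + 3)/((k + 1)*(k + 2)) with R(k) = B(k−1)f(k)/C(k) = k*(k + 3)**2/4.
Verify: 8/(k**3 + 6*k**2 + 11*k + 6) matches t_k.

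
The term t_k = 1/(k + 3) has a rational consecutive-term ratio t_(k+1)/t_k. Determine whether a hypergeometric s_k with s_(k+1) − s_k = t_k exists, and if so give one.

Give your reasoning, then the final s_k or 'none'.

The ratio is (k + 3)/(k + 4).
So A=k + 3 and B=k + 4, with C=1.
f must satisfy (k + 3)·f(k+1) − (k + 3)·f(k) = 1.
deg f ≤ 0 (via 1,1,0).
Put f(k) = c0: A·f(k+1) − B(k−1)·f(k) − C = -1; need -1 = 0 — inconsistent ⇒ no f, not summable.

none — t_k is not Gosper-summable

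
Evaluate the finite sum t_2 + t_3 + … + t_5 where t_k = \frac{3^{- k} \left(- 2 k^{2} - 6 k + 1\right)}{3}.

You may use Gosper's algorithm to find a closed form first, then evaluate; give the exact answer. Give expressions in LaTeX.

Ratio r(k) = (2*k**2 + 10*k + 7)/(3*(2*k**2 + 6*k - 1)).
Normal form (A,B,C) = (1/3, 1, k**2 + 3*k - 1/2).
Key eq: (1/3)·f(k+1) = (1)·f(k) + (k**2 + 3*k - 1/2).
Bound: deg f ≤ 2.
Solving with deg f ≤ 2: f(k) = -3*(k**2 + 4*k + 2)/2.
So s_k = (B(k−1)f/C)·t_k = (-3*(k**2 + 4*k + 2)/(2*k**2 + 6*k - 1))·t_k = (k**2 + 4*k + 2)/3**k.
Verify: (-2*k**2 - 6*k + 1)/(3*3**k) matches t_k.
Telescoping: Σ = s_(6) − s_(2) = 62/729 − (14/9) = -1072/729.

Σ = -1072/729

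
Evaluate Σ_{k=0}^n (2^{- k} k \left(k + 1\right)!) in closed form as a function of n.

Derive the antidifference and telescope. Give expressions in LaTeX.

S(n) = -2 + 2^{- n} \left(n + 2\right)!

The ratio is (k + 1)*(k + 2)/(2*k).
Take A(k)=k/2 + 1, B(k)=1, C(k)=k.
Need (k/2 + 1)·f(k+1) − (1)·f(k) = k.
Bound: deg f ≤ 0.
Solving with deg f ≤ 0: f(k) = 2.
Then R = B(k−1)f/C = 2/k, so s_k = R(k)·t_k = 2**(1 - k)*factorial(k + 1).
s_(k+1) − s_k = k*factorial(k + 1)/2**k = t_k.
s_(n+1) = factorial(n + 2)/2**n and s_(0) = 2, so S(n) = -2 + factorial(n + 2)/2**n.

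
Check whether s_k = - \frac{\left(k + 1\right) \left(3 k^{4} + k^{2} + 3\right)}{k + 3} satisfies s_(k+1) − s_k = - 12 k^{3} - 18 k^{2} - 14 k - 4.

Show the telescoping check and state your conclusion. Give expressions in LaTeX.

s_(k+1) = -(k + 2)*(3*(k + 1)**4 + (k + 1)**2 + 3)/(k + 4)
s_(k+1) − s_k = 2*(-6*k**5 - 42*k**4 - 88*k**3 - 92*k**2 - 52*k - 15)/(k**2 + 7*k + 12)
(s_(k+1) − s_k) − t_k = 2*(9*k**4 + 54*k**3 + 67*k**2 + 46*k + 9)/(k**2 + 7*k + 12)

Invalid: residual \frac{2 \left(9 k^{4} + 54 k^{3} + 67 k^{2} + 46 k + 9\right)}{k^{2} + 7 k + 12} ≠ 0.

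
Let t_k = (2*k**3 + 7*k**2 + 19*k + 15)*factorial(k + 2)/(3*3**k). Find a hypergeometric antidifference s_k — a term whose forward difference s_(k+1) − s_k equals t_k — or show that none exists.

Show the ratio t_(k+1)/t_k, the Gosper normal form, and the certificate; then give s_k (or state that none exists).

Ratio r(k) = (2*k**4 + 19*k**3 + 78*k**2 + 160*k + 129)/(3*(2*k**3 + 7*k**2 + 19*k + 15)).
So A=k/3 + 1 and B=1, with C=k**3 + 7*k**2/2 + 19*k/2 + 15/2.
Set up (k/3 + 1)·f(k+1) − (1)·f(k) − (k**3 + 7*k**2/2 + 19*k/2 + 15/2) = 0.
Bound: deg f ≤ 2.
Coefficient equations give f(k) = 3*(2*k**2 + 3*k + 2)/2.
Then R = B(k−1)f/C = 3*(2*k**2 + 3*k + 2)/(2*k**3 + 7*k**2 + 19*k + 15), so s_k = R(k)·t_k = (2*k**2 + 3*k + 2)*factorial(k + 2)/3**k.
Δs = (2*k**3 + 7*k**2 + 19*k + 15)*factorial(k + 2)/(3*3**k), as required.

s_k = (2*k**2 + 3*k + 2)*factorial(k + 2)/3**k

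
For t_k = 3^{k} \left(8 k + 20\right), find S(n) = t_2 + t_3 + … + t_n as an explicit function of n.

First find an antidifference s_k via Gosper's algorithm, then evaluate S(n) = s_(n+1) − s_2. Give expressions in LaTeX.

t_(k+1)/t_k = 3*(2*k + 7)/(2*k + 5).
Gosper form: A/B · C(k+1)/C(k) with A=3, B=1, C=k + 5/2.
Set up (3)·f(k+1) − (1)·f(k) − (k + 5/2) = 0.
From deg A=0, deg B=0, deg C=1: d=1.
Match coefficients ⇒ f(k) = (k + 1)/2.
Get s_k = R·t_k = 4*3**k*(k + 1) with R(k) = B(k−1)f(k)/C(k) = (k + 1)/(2*k + 5).
Δs = 3**k*(8*k + 20), as required.
Evaluate: s_(n+1) = 12*3**n*(n + 2); subtract s_(2) = 108 ⇒ S(n) = 12*3**n*n + 24*3**n - 108.

S(n) = 12 \cdot 3^{n} n + 24 \cdot 3^{n} - 108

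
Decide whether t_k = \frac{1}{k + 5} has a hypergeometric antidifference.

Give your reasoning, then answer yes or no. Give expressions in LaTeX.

Compute t_(k+1)/t_k: get (k + 5)/(k + 6).
A = k + 5, B = k + 6, C = 1.
Solve (k + 5)·f(k+1) − (k + 5)·f(k) = 1.
Degrees (1,1,0) ⇒ d ≤ 0.
Put f(k) = c0: A·f(k+1) − B(k−1)·f(k) − C = -1; need -1 = 0 — inconsistent ⇒ no f, not summable.

No — the linear system for f has no solution.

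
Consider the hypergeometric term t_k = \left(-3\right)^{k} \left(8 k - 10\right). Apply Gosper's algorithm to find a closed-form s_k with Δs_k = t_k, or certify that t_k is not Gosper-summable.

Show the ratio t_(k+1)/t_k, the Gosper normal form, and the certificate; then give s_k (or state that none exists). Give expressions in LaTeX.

s_k = 2 \left(-3\right)^{k} \left(2 - k\right)

Ratio r(k) = 3*(1 - 4*k)/(4*k - 5).
Normal form (A,B,C) = (-3, 1, k - 5/4).
Key eq: (-3)·f(k+1) = (1)·f(k) + (k - 5/4).
Bound: deg f ≤ 1.
Coefficient equations give f(k) = -(k - 2)/4.
So s_k = (B(k−1)f/C)·t_k = (-(k - 2)/(4*k - 5))·t_k = 2*(-3)**k*(2 - k).
Δs = (-3)**k*(8*k - 10), as required.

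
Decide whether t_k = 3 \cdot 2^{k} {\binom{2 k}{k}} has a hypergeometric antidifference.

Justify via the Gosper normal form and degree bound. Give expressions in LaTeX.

Ratio r(k) = 4*(2*k + 1)/(k + 1).
A = 8*k + 4, B = k + 1, C = 1.
Need (8*k + 4)·f(k+1) − (k)·f(k) = 1.
d = -1 from the (1,1,0) case.
Bound -1 < 0, so the key equation has no polynomial solution.

No; the degree bound rules out any f.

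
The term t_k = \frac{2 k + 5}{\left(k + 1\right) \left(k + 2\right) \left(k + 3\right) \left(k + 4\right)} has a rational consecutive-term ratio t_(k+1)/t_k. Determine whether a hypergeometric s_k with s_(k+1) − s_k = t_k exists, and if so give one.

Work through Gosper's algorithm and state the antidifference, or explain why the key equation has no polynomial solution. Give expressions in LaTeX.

Ratio r(k) = (k + 1)*(2*k + 7)/((k + 5)*(2*k + 5)).
Normal form (A,B,C) = (k + 1, k + 5, k + 5/2).
Key eq: (k + 1)·f(k+1) = (k + 4)·f(k) + (k + 5/2).
d = 3 from the (1,1,1) case.
A polynomial solution: f(k) = k*(k + 2)*(k + 4)/6.
Get s_k = R·t_k = k*(k + 4)/(3*(k**2 + 4*k + 3)) with R(k) = B(k−1)f(k)/C(k) = k*(k + 2)*(k + 4)**2/(3*(2*k + 5)).
Verify: (2*k + 5)/(k**4 + 10*k**3 + 35*k**2 + 50*k + 24) matches t_k.

s_k = \frac{k \left(k + 4\right)}{3 \left(k^{2} + 4 k + 3\right)}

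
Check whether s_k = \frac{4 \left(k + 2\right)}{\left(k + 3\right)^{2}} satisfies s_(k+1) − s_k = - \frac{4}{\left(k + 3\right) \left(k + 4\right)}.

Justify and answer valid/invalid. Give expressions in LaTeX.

Invalid: residual \frac{4 \left(2 k + 7\right)}{k^{4} + 14 k^{3} + 73 k^{2} + 168 k + 144} ≠ 0.

s_(k+1) = 4*(k + 3)/(k + 4)**2
s_(k+1) − s_k = 4*(-(k + 2)*(k + 4)**2 + (k + 3)**3)/((k + 3)**2*(k + 4)**2)
(s_(k+1) − s_k) − t_k = 4*(2*k + 7)/(k**4 + 14*k**3 + 73*k**2 + 168*k + 144)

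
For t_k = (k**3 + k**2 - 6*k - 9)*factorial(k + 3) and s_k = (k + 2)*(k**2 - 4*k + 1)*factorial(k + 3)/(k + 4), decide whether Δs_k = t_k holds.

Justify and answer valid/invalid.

s_(k+1) = (k + 3)*(k**2 - 2*k - 2)*factorial(k + 4)/(k + 5)
s_(k+1) − s_k = (k**5 + 8*k**4 + 13*k**3 - 37*k**2 - 143*k - 106)*factorial(k + 3)/((k + 4)*(k + 5))
(s_(k+1) − s_k) − t_k = 2*(-k**4 - 5*k**3 + 3*k**2 + 29*k + 37)*factorial(k + 3)/((k + 4)*(k + 5))

Invalid: residual 2*(-k**4 - 5*k**3 + 3*k**2 + 29*k + 37)*factorial(k + 3)/((k + 4)*(k + 5)) ≠ 0.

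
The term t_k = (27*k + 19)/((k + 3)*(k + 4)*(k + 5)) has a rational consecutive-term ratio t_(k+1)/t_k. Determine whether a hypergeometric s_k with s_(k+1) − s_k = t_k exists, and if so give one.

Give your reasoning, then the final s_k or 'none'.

Step 1: r(k) = (k + 3)*(27*k + 46)/((k + 6)*(27*k + 19)).
Normal form (A,B,C) = (k + 3, k + 6, k + 19/27).
Solve (k + 3)·f(k+1) − (k + 5)·f(k) = k + 19/27.
From deg A=1, deg B=1, deg C=1: d=2.
Coefficient equations give f(k) = k*(25*k + 13)/162.
Certificate R = B(k−1)f/C = k*(k + 5)*(25*k + 13)/(6*(27*k + 19)) gives s_k = k*(25*k + 13)/(6*(k + 3)*(k + 4)).
Verify: (27*k + 19)/(k**3 + 12*k**2 + 47*k + 60) matches t_k.

s_k = k*(25*k + 13)/(6*(k + 3)*(k + 4))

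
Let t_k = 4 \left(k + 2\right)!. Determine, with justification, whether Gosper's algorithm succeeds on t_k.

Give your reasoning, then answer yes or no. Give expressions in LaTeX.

The ratio is k + 3.
Gosper form: A/B · C(k+1)/C(k) with A=k + 3, B=1, C=1.
Key eq: (k + 3)·f(k+1) = (1)·f(k) + (1).
From deg A=1, deg B=0, deg C=0: d=-1.
deg f ≤ -1 is impossible — no certificate.

No — t_k has no hypergeometric antidifference.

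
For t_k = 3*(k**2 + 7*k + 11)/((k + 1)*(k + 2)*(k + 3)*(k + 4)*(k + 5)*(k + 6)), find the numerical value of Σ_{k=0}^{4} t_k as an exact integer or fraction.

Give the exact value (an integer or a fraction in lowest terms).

Σ = 31/480

t_(k+1)/t_k = (k + 1)*(7*k + (k + 1)**2 + 18)/((k + 7)*(k**2 + 7*k + 11)).
A = k + 1, B = k + 7, C = k**2 + 7*k + 11.
f must satisfy (k + 1)·f(k+1) − (k + 6)·f(k) = k**2 + 7*k + 11.
deg f ≤ 5 (via 1,1,2).
Solve for f: f(k) = k*(k + 2)*(k + 4)*(k**2 + 9*k + 23)/45 (degree 5 ≤ 5).
Certificate R = B(k−1)f/C = k*(k + 2)*(k + 4)*(k + 6)*(k**2 + 9*k + 23)/(45*(k**2 + 7*k + 11)) gives s_k = k*(k**2 + 9*k + 23)/(15*(k**3 + 9*k**2 + 23*k + 15)).
Δs = 3*(k**2 + 7*k + 11)/(k**6 + 21*k**5 + 175*k**4 + 735*k**3 + 1624*k**2 + 1764*k + 720), as required.
Sum = s_(5) − s_(0); s_(5) = 31/480, s_(0) = 0 ⇒ 31/480.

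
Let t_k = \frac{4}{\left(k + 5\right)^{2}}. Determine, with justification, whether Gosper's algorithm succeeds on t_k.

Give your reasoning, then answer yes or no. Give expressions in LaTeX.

r(k) = (k + 5)**2/(k + 6)**2 after simplifying.
A = k**2 + 10*k + 25, B = k**2 + 12*k + 36, C = 1.
Key eq: (k**2 + 10*k + 25)·f(k+1) = (k**2 + 10*k + 25)·f(k) + (1).
From deg A=2, deg B=2, deg C=0: d=0.
Put f(k) = c0: A·f(k+1) − B(k−1)·f(k) − C = -1; need -1 = 0 — inconsistent ⇒ no f, not summable.

No. Not Gosper-summable.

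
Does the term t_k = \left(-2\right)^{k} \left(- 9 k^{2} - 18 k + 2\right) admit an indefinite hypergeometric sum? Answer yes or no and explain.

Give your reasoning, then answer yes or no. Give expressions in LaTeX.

Yes. s_k = \left(-2\right)^{k} \left(3 k^{2} + 2 k - 4\right).

Ratio r(k) = 2*(-9*k**2 - 36*k - 25)/(9*k**2 + 18*k - 2).
So A=-2 and B=1, with C=k**2 + 2*k - 2/9.
Need (-2)·f(k+1) − (1)·f(k) = k**2 + 2*k - 2/9.
Bound: deg f ≤ 2.
Match coefficients ⇒ f(k) = -(3*k**2 + 2*k - 4)/9.
R(k) = B(k−1)·f(k)/C(k) = -(3*k**2 + 2*k - 4)/(9*k**2 + 18*k - 2); s_k = R·t_k = (-2)**k*(3*k**2 + 2*k - 4).
Verify: (-2)**k*(-9*k**2 - 18*k + 2) matches t_k.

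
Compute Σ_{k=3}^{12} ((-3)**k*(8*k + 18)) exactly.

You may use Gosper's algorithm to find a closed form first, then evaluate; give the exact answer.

t_(k+1)/t_k = 3*(-4*k - 13)/(4*k + 9).
Factor: A=-3; B=1; C=k + 9/4.
Key eq: (-3)·f(k+1) = (1)·f(k) + (k + 9/4).
Bound: deg f ≤ 1.
A polynomial solution: f(k) = -(2*k + 3)/8.
Get s_k = R·t_k = (-3)**k*(-2*k - 3) with R(k) = B(k−1)f(k)/C(k) = -(2*k + 3)/(2*(4*k + 9)).
s_(k+1) − s_k = (-3)**k*(8*k + 18) = t_k.
Telescoping: Σ = s_(13) − s_(3) = 46235367 − (243) = 46235124.

Σ = 46235124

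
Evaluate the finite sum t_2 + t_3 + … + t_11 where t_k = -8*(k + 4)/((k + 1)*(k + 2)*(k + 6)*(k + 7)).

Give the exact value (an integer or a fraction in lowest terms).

t_(k+1)/t_k = (k + 1)*(k + 5)*(k + 6)/((k + 3)*(k + 4)*(k + 8)).
Factor: A=k + 1; B=k + 8; C=k**4 + 16*k**3 + 95*k**2 + 248*k + 240.
Key eq: (k + 1)·f(k+1) = (k + 7)·f(k) + (k**4 + 16*k**3 + 95*k**2 + 248*k + 240).
d = 6 from the (1,1,4) case.
Match coefficients ⇒ f(k) = k*(k + 2)*(k + 3)*(k + 4)*(k + 5)*(k + 7)/12.
Then R = B(k−1)f/C = k*(k + 2)*(k + 7)**2/(12*(k + 4)), so s_k = R(k)·t_k = 2*k*(-k - 7)/(3*(k**2 + 7*k + 6)).
Verify: 8*(-k - 4)/(k**4 + 16*k**3 + 83*k**2 + 152*k + 84) matches t_k.
Σ_(k=2)^(11) t_k = s_(12) − s_(2) = -76/117 − (-1/2) = -35/234.

Σ = -35/234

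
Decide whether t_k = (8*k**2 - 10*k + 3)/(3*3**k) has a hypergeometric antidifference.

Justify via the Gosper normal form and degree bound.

Yes. s_k = (-4*k**2 + k - 3)/3**k.

The ratio is (8*k**2 + 6*k + 1)/(3*(8*k**2 - 10*k + 3)).
Normal form (A,B,C) = (1/3, 1, k**2 - 5*k/4 + 3/8).
Set up (1/3)·f(k+1) − (1)·f(k) − (k**2 - 5*k/4 + 3/8) = 0.
d = 2 from the (0,0,2) case.
A polynomial solution: f(k) = -3*(4*k**2 - k + 3)/8.
Certificate R = B(k−1)f/C = -3*(4*k**2 - k + 3)/((2*k - 1)*(4*k - 3)) gives s_k = (-4*k**2 + k - 3)/3**k.
Δs = (8*k**2 - 10*k + 3)/(3*3**k), as required.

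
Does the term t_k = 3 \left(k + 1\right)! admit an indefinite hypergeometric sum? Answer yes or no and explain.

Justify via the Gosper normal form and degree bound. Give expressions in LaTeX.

Compute t_(k+1)/t_k: get k + 2.
Normal form (A,B,C) = (k + 2, 1, 1).
Set up (k + 2)·f(k+1) − (1)·f(k) − (1) = 0.
From deg A=1, deg B=0, deg C=0: d=-1.
Negative degree bound (-1): no f exists, t_k not Gosper-summable.

No — t_k has no hypergeometric antidifference.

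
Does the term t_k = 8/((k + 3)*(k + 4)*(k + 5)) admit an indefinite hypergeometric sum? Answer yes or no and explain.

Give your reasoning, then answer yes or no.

Ratio r(k) = (k + 3)/(k + 6).
Take A(k)=k + 3, B(k)=k + 6, C(k)=1.
Need (k + 3)·f(k+1) − (k + 5)·f(k) = 1.
deg f ≤ 2 (via 1,1,0).
Match coefficients ⇒ f(k) = k*(k + 7)/24.
R(k) = B(k−1)·f(k)/C(k) = k*(k + 5)*(k + 7)/24; s_k = R·t_k = k*(k + 7)/(3*(k + 3)*(k + 4)).
Δs = 8/(k**3 + 12*k**2 + 47*k + 60), as required.

Yes. s_k = k*(k + 7)/(3*(k + 3)*(k + 4)).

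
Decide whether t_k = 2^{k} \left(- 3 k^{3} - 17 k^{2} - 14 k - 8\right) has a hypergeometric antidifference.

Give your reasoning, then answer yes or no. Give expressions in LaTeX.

Ratio r(k) = 2*(3*k**3 + 26*k**2 + 57*k + 42)/(3*k**3 + 17*k**2 + 14*k + 8).
Normal form (A,B,C) = (2, 1, k**3 + 17*k**2/3 + 14*k/3 + 8/3).
Solve (2)·f(k+1) − (1)·f(k) = k**3 + 17*k**2/3 + 14*k/3 + 8/3.
Degrees (0,0,3) ⇒ d ≤ 3.
Match coefficients ⇒ f(k) = (k + 1)*(3*k**2 - 4*k + 4)/3.
R(k) = B(k−1)·f(k)/C(k) = (k + 1)*(3*k**2 - 4*k + 4)/(3*k**3 + 17*k**2 + 14*k + 8); s_k = R·t_k = 2**k*(-3*k**3 + k**2 - 4).
s_(k+1) − s_k = 2**k*(-3*k**3 - 17*k**2 - 14*k - 8) = t_k.

Yes. s_k = 2^{k} \left(- 3 k^{3} + k^{2} - 4\right).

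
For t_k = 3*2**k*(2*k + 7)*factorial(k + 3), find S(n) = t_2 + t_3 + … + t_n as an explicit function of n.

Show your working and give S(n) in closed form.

S(n) = 6*2**n*factorial(n + 4) - 1440

t_(k+1)/t_k = 2*(k + 4)*(2*k + 9)/(2*k + 7).
Factor: A=2*k + 8; B=1; C=k + 7/2.
f must satisfy (2*k + 8)·f(k+1) − (1)·f(k) = k + 7/2.
From deg A=1, deg B=0, deg C=1: d=0.
Match coefficients ⇒ f(k) = 1/2.
Get s_k = R·t_k = 3*2**k*factorial(k + 3) with R(k) = B(k−1)f(k)/C(k) = 1/(2*k + 7).
Δs = 3*2**k*(2*k + 7)*factorial(k + 3), as required.
Telescope: S(n) = s_(n+1) − s_(2) = 6*2**n*factorial(n + 4) − (1440) = 6*2**n*factorial(n + 4) - 1440.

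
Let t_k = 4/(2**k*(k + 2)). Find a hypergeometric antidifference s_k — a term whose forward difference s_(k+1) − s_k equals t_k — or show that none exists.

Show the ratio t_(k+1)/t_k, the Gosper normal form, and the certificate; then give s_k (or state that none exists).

r(k) = (k + 2)/(2*(k + 3)) after simplifying.
So A=k/2 + 1 and B=k + 3, with C=1.
Key eq: (k/2 + 1)·f(k+1) = (k + 2)·f(k) + (1).
From deg A=1, deg B=1, deg C=0: d=-1.
deg f ≤ -1 is impossible — no certificate.

not Gosper-summable; s_k does not exist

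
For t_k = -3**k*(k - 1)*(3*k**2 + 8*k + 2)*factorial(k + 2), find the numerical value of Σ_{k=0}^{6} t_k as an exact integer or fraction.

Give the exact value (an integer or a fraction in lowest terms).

Σ = -23808556796

r(k) = 3*k*(k + 3)*(8*k + 3*(k + 1)**2 + 10)/((k - 1)*(3*k**2 + 8*k + 2)) after simplifying.
A = 3*k + 9, B = 1, C = k**3 + 5*k**2/3 - 2*k - 2/3.
Solve (3*k + 9)·f(k+1) − (1)·f(k) = k**3 + 5*k**2/3 - 2*k - 2/3.
d = 2 from the (1,0,3) case.
Solve for f: f(k) = (k - 2)*(k - 1)/3 (degree 2 ≤ 2).
Get s_k = R·t_k = -3**k*(k - 2)*(k - 1)*factorial(k + 2) with R(k) = B(k−1)f(k)/C(k) = (k - 2)/(3*k**2 + 8*k + 2).
Check: Δs_k = -3**k*(k - 1)*(3*k**2 + 8*k + 2)*factorial(k + 2). ✓
Telescoping: Σ = s_(7) − s_(0) = -23808556800 − (-4) = -23808556796.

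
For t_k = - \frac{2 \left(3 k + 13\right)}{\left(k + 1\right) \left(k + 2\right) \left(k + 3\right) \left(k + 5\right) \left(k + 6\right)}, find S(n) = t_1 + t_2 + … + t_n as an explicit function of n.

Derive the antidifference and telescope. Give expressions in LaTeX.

The ratio is (k + 1)*(k + 5)*(3*k + 16)/((k + 4)*(k + 7)*(3*k + 13)).
Normal form (A,B,C) = (k + 1, k + 7, k**2 + 25*k/3 + 52/3).
Need (k + 1)·f(k+1) − (k + 6)·f(k) = k**2 + 25*k/3 + 52/3.
Degrees (1,1,2) ⇒ d ≤ 5.
A polynomial solution: f(k) = k*(k + 3)*(k + 4)*(k**2 + 8*k + 17)/30.
Get s_k = R·t_k = k*(-k**2 - 8*k - 17)/(5*(k**3 + 8*k**2 + 17*k + 10)) with R(k) = B(k−1)f(k)/C(k) = k*(k + 3)*(k + 6)*(k**2 + 8*k + 17)/(10*(3*k + 13)).
s_(k+1) − s_k = 2*(-3*k - 13)/(k**5 + 17*k**4 + 107*k**3 + 307*k**2 + 396*k + 180) = t_k.
Telescope: S(n) = s_(n+1) − s_(1) = (-n**3 - 11*n**2 - 36*n - 26)/(5*(n**3 + 11*n**2 + 36*n + 36)) − (-13/90) = n*(-n**2 - 11*n - 36)/(18*(n**3 + 11*n**2 + 36*n + 36)).

S(n) = \frac{n \left(- n^{2} - 11 n - 36\right)}{18 \left(n^{3} + 11 n^{2} + 36 n + 36\right)}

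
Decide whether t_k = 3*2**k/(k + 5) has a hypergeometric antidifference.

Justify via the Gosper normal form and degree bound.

No — t_k has no hypergeometric antidifference.

Compute t_(k+1)/t_k: get 2*(k + 5)/(k + 6).
Take A(k)=2*k + 10, B(k)=k + 6, C(k)=1.
Set up (2*k + 10)·f(k+1) − (k + 5)·f(k) − (1) = 0.
Bound: deg f ≤ -1.
deg f ≤ -1 is impossible — no certificate.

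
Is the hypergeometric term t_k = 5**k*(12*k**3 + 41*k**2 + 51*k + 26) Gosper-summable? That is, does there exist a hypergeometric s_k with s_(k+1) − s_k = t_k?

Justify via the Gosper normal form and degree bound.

The ratio is 5*(12*k**3 + 77*k**2 + 169*k + 130)/(12*k**3 + 41*k**2 + 51*k + 26).
Gosper form: A/B · C(k+1)/C(k) with A=5, B=1, C=k**3 + 41*k**2/12 + 17*k/4 + 13/6.
Solve (5)·f(k+1) − (1)·f(k) = k**3 + 41*k**2/12 + 17*k/4 + 13/6.
Bound: deg f ≤ 3.
Match coefficients ⇒ f(k) = (3*k**3 - k**2 + 4*k - 1)/12.
Certificate R = B(k−1)f/C = (3*k**3 - k**2 + 4*k - 1)/(12*k**3 + 41*k**2 + 51*k + 26) gives s_k = 5**k*(3*k**3 - k**2 + 4*k - 1).
s_(k+1) − s_k = 5**k*(12*k**3 + 41*k**2 + 51*k + 26) = t_k.

Yes. s_k = 5**k*(3*k**3 - k**2 + 4*k - 1).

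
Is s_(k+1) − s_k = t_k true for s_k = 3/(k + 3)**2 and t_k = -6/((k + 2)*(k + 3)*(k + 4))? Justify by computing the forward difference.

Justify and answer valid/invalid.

s_(k+1) = 3/(k + 4)**2
s_(k+1) − s_k = 3/(k + 4)**2 - 3/(k + 3)**2
(s_(k+1) − s_k) − t_k = 3*(3*k + 10)/(k**5 + 16*k**4 + 101*k**3 + 314*k**2 + 480*k + 288)

Invalid: residual 3*(3*k + 10)/(k**5 + 16*k**4 + 101*k**3 + 314*k**2 + 480*k + 288) ≠ 0.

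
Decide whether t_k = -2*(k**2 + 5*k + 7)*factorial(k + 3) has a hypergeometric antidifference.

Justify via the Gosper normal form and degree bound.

Yes. s_k = -2*(k + 1)*factorial(k + 3).

Compute t_(k+1)/t_k: get (k + 4)*(5*k + (k + 1)**2 + 12)/(k**2 + 5*k + 7).
A = k + 4, B = 1, C = k**2 + 5*k + 7.
Need (k + 4)·f(k+1) − (1)·f(k) = k**2 + 5*k + 7.
Bound: deg f ≤ 1.
Solving with deg f ≤ 1: f(k) = k + 1.
Certificate R = B(k−1)f/C = (k + 1)/(k**2 + 5*k + 7) gives s_k = -2*(k + 1)*factorial(k + 3).
Check: Δs_k = -2*(k**2 + 5*k + 7)*factorial(k + 3). ✓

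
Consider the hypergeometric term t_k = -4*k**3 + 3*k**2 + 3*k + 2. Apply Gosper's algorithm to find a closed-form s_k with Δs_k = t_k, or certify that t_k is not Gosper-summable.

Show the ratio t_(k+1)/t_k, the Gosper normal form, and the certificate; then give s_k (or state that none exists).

s_k = k*(-k**3 + 3*k**2 - k + 1)

Ratio r(k) = (4*k**3 + 9*k**2 + 3*k - 4)/(4*k**3 - 3*k**2 - 3*k - 2).
Take A(k)=1, B(k)=1, C(k)=k**3 - 3*k**2/4 - 3*k/4 - 1/2.
Need (1)·f(k+1) − (1)·f(k) = k**3 - 3*k**2/4 - 3*k/4 - 1/2.
Degrees (0,0,3) ⇒ d ≤ 4.
A polynomial solution: f(k) = k*(k**3 - 3*k**2 + k - 1)/4.
Get s_k = R·t_k = k*(-k**3 + 3*k**2 - k + 1) with R(k) = B(k−1)f(k)/C(k) = k*(k**3 - 3*k**2 + k - 1)/(4*k**3 - 3*k**2 - 3*k - 2).
Verify: -4*k**3 + 3*k**2 + 3*k + 2 matches t_k.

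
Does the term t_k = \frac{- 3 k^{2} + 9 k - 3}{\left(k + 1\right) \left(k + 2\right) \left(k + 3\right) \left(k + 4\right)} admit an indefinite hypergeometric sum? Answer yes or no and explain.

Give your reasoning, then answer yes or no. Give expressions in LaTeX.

Yes. s_k = - \frac{k \left(k^{2} - 3 k + 11\right)}{3 \left(k + 1\right) \left(k + 2\right) \left(k + 3\right)}.

The ratio is (k**3 - 2*k - 1)/(k**3 + 2*k**2 - 14*k + 5).
A = k + 1, B = k + 5, C = k**2 - 3*k + 1.
Solve (k + 1)·f(k+1) − (k + 4)·f(k) = k**2 - 3*k + 1.
From deg A=1, deg B=1, deg C=2: d=3.
A polynomial solution: f(k) = k*(k**2 - 3*k + 11)/9.
Certificate R = B(k−1)f/C = k*(k + 4)*(k**2 - 3*k + 11)/(9*(k**2 - 3*k + 1)) gives s_k = -k*(k**2 - 3*k + 11)/(3*(k + 1)*(k + 2)*(k + 3)).
Verify: 3*(-k**2 + 3*k - 1)/(k**4 + 10*k**3 + 35*k**2 + 50*k + 24) matches t_k.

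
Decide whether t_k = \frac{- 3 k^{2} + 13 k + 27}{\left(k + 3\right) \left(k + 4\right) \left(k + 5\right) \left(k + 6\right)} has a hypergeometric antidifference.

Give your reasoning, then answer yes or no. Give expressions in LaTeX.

Yes. s_k = \frac{k \left(k^{2} + 102 k + 167\right)}{30 \left(k + 3\right) \left(k + 4\right) \left(k + 5\right)}.

t_(k+1)/t_k = (k + 3)*(13*k - 3*(k + 1)**2 + 40)/((k + 7)*(-3*k**2 + 13*k + 27)).
A = k + 3, B = k + 7, C = k**2 - 13*k/3 - 9.
Set up (k + 3)·f(k+1) − (k + 6)·f(k) − (k**2 - 13*k/3 - 9) = 0.
Degrees (1,1,2) ⇒ d ≤ 3.
Match coefficients ⇒ f(k) = -k*(k**2 + 102*k + 167)/90.
So s_k = (B(k−1)f/C)·t_k = (-k*(k + 6)*(k**2 + 102*k + 167)/(30*(3*k**2 - 13*k - 27)))·t_k = k*(k**2 + 102*k + 167)/(30*(k + 3)*(k + 4)*(k + 5)).
s_(k+1) − s_k = (-3*k**2 + 13*k + 27)/(k**4 + 18*k**3 + 119*k**2 + 342*k + 360) = t_k.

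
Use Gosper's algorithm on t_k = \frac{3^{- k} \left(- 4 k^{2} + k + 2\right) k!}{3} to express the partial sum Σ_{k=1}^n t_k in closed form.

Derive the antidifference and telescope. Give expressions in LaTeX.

t_(k+1)/t_k = (k + 1)*(k - 4*(k + 1)**2 + 3)/(3*(-4*k**2 + k + 2)).
Gosper form: A/B · C(k+1)/C(k) with A=k/3 + 1/3, B=1, C=k**2 - k/4 - 1/2.
Set up (k/3 + 1/3)·f(k+1) − (1)·f(k) − (k**2 - k/4 - 1/2) = 0.
Bound: deg f ≤ 1.
Match coefficients ⇒ f(k) = 3*(4*k + 3)/4.
So s_k = (B(k−1)f/C)·t_k = (3*(4*k + 3)/(4*k**2 - k - 2))·t_k = -(4*k + 3)*factorial(k)/3**k.
Verify: (-4*k**2 + k + 2)*factorial(k)/(3*3**k) matches t_k.
Telescope: S(n) = s_(n+1) − s_(1) = -3**(-n - 1)*(4*n + 7)*factorial(n + 1) − (-7/3) = 3**(-n - 1)*(7*3**n - 4*n**2*factorial(n) - 11*n*factorial(n) - 7*factorial(n)).

S(n) = 3^{- n - 1} \left(7 \cdot 3^{n} - 4 n^{2} n! - 11 n n! - 7 n!\right)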